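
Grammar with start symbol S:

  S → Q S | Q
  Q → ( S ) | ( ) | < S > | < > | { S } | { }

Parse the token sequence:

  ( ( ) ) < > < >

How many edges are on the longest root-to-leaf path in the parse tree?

4

[S [Q ( [S [Q ( )]] )] [S [Q < >] [S [Q < >]]]]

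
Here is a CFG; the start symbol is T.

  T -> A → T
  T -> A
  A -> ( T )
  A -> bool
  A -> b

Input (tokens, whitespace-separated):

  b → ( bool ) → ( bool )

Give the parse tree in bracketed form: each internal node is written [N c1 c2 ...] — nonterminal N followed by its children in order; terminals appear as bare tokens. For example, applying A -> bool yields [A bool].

T
A → T
b → T
b → A → T
b → ( T ) → T
b → ( A ) → T
b → ( bool ) → T
b → ( bool ) → A
b → ( bool ) → ( T )
b → ( bool ) → ( A )
b → ( bool ) → ( bool )

[T [A b] → [T [A ( [T [A bool]] )] → [T [A ( [T [A bool]] )]]]]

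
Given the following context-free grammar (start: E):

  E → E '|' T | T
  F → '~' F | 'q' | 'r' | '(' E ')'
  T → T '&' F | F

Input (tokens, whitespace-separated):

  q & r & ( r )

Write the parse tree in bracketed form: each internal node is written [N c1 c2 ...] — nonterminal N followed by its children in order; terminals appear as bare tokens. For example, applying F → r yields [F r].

E
T
T & F
T & F & F
F & F & F
q & F & F
q & r & F
q & r & ( E )
q & r & ( T )
q & r & ( F )
q & r & ( r )

[E [T [T [T [F q]] & [F r]] & [F ( [E [T [F r]]] )]]]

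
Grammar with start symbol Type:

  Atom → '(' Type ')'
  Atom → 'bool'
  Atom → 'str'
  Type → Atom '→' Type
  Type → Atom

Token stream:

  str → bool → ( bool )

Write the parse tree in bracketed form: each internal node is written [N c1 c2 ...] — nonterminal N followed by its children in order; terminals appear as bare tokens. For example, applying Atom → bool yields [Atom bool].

[Type [Atom str] → [Type [Atom bool] → [Type [Atom ( [Type [Atom bool]] )]]]]

Type
Atom → Type
str → Type
str → Atom → Type
str → bool → Type
str → bool → Atom
str → bool → ( Type )
str → bool → ( Atom )
str → bool → ( bool )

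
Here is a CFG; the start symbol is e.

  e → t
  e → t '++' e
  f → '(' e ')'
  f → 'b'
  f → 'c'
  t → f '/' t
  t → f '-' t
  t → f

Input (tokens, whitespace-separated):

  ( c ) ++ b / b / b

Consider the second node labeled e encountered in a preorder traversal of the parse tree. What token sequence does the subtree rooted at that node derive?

c

[e [t [f ( [e [t [f c]]] )]] ++ [e [t [f b] / [t [f b] / [t [f b]]]]]]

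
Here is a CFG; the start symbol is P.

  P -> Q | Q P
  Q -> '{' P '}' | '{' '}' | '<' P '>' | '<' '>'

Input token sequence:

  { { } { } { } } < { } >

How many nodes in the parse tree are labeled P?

[P [Q { [P [Q { }] [P [Q { }] [P [Q { }]]]] }] [P [Q < [P [Q { }]] >]]]

6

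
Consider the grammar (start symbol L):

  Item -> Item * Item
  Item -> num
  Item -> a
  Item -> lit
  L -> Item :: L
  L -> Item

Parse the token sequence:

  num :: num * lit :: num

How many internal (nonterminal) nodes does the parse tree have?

8

[L [Item num] :: [L [Item [Item num] * [Item lit]] :: [L [Item num]]]]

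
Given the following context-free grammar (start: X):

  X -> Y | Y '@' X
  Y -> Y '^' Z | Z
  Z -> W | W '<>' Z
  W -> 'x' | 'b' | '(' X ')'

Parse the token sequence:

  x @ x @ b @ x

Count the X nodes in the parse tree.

4

[X [Y [Z [W x]]] @ [X [Y [Z [W x]]] @ [X [Y [Z [W b]]] @ [X [Y [Z [W x]]]]]]]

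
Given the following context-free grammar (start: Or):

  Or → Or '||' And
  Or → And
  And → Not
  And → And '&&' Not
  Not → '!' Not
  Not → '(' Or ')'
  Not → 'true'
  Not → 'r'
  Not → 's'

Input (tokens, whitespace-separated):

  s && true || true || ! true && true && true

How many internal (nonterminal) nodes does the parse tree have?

[Or [Or [Or [And [And [Not s]] && [Not true]]] || [And [Not true]]] || [And [And [And [Not ! [Not true]]] && [Not true]] && [Not true]]]

16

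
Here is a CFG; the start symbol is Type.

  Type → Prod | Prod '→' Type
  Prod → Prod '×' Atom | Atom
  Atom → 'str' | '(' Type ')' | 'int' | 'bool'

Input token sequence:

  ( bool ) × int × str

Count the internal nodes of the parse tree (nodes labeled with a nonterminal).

[Type [Prod [Prod [Prod [Atom ( [Type [Prod [Atom bool]]] )]] × [Atom int]] × [Atom str]]]

10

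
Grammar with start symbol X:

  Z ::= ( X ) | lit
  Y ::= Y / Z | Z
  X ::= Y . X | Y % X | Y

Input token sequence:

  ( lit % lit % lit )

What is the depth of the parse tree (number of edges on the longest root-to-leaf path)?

8

[X [Y [Z ( [X [Y [Z lit]] % [X [Y [Z lit]] % [X [Y [Z lit]]]]] )]]]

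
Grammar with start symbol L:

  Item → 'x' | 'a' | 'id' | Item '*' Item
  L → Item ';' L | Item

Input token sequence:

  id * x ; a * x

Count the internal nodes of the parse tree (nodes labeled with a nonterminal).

[L [Item [Item id] * [Item x]] ; [L [Item [Item a] * [Item x]]]]

8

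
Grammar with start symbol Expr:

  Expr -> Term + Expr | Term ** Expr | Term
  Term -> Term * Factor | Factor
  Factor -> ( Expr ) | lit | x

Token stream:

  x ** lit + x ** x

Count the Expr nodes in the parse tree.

[Expr [Term [Factor x]] ** [Expr [Term [Factor lit]] + [Expr [Term [Factor x]] ** [Expr [Term [Factor x]]]]]]

4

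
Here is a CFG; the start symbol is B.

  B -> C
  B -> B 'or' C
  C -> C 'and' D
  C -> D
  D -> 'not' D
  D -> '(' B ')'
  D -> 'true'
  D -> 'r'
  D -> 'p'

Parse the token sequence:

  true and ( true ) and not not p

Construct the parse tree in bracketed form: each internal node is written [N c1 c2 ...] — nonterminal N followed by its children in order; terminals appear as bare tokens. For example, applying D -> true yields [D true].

[B [C [C [C [D true]] and [D ( [B [C [D true]]] )]] and [D not [D not [D p]]]]]

B
C
C and D
C and D and D
D and D and D
true and D and D
true and ( B ) and D
true and ( C ) and D
true and ( D ) and D
true and ( true ) and D
true and ( true ) and not D
true and ( true ) and not not D
true and ( true ) and not not p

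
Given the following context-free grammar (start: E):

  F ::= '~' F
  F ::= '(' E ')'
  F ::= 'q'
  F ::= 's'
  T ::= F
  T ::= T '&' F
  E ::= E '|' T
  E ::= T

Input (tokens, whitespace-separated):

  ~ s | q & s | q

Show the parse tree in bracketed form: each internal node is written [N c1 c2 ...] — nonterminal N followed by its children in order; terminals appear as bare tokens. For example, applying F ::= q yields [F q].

[E [E [E [T [F ~ [F s]]]] | [T [T [F q]] & [F s]]] | [T [F q]]]

E
E | T
E | T | T
T | T | T
F | T | T
~ F | T | T
~ s | T | T
~ s | T & F | T
~ s | F & F | T
~ s | q & F | T
~ s | q & s | T
~ s | q & s | F
~ s | q & s | q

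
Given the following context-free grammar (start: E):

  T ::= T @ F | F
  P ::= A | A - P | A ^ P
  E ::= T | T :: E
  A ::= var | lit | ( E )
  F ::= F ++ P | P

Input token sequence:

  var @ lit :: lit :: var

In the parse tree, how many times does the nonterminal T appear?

[E [T [T [F [P [A var]]]] @ [F [P [A lit]]]] :: [E [T [F [P [A lit]]]] :: [E [T [F [P [A var]]]]]]]

4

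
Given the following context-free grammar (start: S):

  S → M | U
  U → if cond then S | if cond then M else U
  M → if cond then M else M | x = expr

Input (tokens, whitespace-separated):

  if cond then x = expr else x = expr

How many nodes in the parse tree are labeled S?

[S [M if cond then [M x = expr] else [M x = expr]]]

1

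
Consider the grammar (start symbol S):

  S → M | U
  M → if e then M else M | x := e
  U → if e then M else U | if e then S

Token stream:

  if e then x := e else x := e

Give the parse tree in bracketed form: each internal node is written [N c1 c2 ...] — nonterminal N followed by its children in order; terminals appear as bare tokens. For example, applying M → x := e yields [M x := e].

S
M
if e then M else M
if e then x := e else M
if e then x := e else x := e

[S [M if e then [M x := e] else [M x := e]]]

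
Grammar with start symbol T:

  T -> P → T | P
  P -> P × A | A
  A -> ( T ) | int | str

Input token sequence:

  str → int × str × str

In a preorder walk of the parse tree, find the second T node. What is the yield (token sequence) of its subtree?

[T [P [A str]] → [T [P [P [P [A int]] × [A str]] × [A str]]]]

int × str × str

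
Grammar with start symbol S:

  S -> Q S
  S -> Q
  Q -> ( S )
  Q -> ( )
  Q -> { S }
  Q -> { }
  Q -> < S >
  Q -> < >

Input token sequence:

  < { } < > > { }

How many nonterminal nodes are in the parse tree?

8

[S [Q < [S [Q { }] [S [Q < >]]] >] [S [Q { }]]]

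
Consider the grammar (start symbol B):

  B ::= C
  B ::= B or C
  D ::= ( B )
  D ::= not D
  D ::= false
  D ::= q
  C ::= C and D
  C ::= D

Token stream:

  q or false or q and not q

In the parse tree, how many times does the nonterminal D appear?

[B [B [B [C [D q]]] or [C [D false]]] or [C [C [D q]] and [D not [D q]]]]

5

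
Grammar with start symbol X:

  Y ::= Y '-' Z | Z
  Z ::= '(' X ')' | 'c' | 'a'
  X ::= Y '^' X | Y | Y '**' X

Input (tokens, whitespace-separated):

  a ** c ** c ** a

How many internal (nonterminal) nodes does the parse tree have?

12

[X [Y [Z a]] ** [X [Y [Z c]] ** [X [Y [Z c]] ** [X [Y [Z a]]]]]]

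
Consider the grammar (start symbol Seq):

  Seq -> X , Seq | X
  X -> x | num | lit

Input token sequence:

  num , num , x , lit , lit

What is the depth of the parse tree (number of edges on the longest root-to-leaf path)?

6

[Seq [X num] , [Seq [X num] , [Seq [X x] , [Seq [X lit] , [Seq [X lit]]]]]]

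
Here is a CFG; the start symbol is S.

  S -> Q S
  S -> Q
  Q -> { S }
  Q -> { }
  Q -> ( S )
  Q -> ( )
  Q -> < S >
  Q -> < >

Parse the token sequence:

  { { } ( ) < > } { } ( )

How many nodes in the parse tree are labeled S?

6

[S [Q { [S [Q { }] [S [Q ( )] [S [Q < >]]]] }] [S [Q { }] [S [Q ( )]]]]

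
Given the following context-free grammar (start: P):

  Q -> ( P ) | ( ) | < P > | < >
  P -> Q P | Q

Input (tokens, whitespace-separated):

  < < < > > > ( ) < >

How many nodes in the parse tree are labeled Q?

5

[P [Q < [P [Q < [P [Q < >]] >]] >] [P [Q ( )] [P [Q < >]]]]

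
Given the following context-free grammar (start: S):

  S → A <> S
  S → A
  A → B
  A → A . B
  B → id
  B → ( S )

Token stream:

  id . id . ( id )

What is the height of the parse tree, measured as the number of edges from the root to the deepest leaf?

6

[S [A [A [A [B id]] . [B id]] . [B ( [S [A [B id]]] )]]]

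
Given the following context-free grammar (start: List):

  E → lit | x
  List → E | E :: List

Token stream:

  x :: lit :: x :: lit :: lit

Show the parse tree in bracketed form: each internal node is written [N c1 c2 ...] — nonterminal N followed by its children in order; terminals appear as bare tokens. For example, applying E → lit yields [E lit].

[List [E x] :: [List [E lit] :: [List [E x] :: [List [E lit] :: [List [E lit]]]]]]

List
E :: List
x :: List
x :: E :: List
x :: lit :: List
x :: lit :: E :: List
x :: lit :: x :: List
x :: lit :: x :: E :: List
x :: lit :: x :: lit :: List
x :: lit :: x :: lit :: E
x :: lit :: x :: lit :: lit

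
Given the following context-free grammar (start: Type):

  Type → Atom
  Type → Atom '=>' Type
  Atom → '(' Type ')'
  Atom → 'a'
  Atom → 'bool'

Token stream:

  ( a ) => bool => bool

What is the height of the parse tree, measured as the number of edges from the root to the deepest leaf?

4

[Type [Atom ( [Type [Atom a]] )] => [Type [Atom bool] => [Type [Atom bool]]]]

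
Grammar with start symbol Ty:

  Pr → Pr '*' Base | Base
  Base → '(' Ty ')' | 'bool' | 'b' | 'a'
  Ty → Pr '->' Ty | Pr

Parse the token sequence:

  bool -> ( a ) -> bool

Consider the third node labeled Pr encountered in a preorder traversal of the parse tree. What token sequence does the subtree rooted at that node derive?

[Ty [Pr [Base bool]] -> [Ty [Pr [Base ( [Ty [Pr [Base a]]] )]] -> [Ty [Pr [Base bool]]]]]

a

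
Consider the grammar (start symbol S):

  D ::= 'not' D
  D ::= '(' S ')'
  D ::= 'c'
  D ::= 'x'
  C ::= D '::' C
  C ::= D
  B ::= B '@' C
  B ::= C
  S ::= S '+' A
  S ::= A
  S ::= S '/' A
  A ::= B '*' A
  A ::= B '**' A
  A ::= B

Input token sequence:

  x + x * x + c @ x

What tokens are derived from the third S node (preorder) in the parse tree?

x

[S [S [S [A [B [C [D x]]]]] + [A [B [C [D x]]] * [A [B [C [D x]]]]]] + [A [B [B [C [D c]]] @ [C [D x]]]]]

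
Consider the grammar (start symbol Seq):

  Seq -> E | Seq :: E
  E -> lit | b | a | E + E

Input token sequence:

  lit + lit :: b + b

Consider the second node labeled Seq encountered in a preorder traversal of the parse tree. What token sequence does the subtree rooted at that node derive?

lit + lit

[Seq [Seq [E [E lit] + [E lit]]] :: [E [E b] + [E b]]]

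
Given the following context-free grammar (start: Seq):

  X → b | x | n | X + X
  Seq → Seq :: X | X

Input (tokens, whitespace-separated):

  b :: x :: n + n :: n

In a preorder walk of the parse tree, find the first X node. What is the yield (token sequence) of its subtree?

[Seq [Seq [Seq [Seq [X b]] :: [X x]] :: [X [X n] + [X n]]] :: [X n]]

b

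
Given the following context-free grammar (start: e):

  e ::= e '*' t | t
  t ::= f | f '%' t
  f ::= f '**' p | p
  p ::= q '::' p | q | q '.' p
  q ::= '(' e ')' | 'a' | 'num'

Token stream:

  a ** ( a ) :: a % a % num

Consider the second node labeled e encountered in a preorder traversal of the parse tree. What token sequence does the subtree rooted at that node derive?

a

[e [t [f [f [p [q a]]] ** [p [q ( [e [t [f [p [q a]]]]] )] :: [p [q a]]]] % [t [f [p [q a]]] % [t [f [p [q num]]]]]]]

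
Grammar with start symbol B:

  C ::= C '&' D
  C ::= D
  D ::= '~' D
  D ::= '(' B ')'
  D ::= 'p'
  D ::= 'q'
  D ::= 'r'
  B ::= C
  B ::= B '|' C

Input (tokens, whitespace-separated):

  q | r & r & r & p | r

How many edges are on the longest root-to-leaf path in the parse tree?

[B [B [B [C [D q]]] | [C [C [C [C [D r]] & [D r]] & [D r]] & [D p]]] | [C [D r]]]

7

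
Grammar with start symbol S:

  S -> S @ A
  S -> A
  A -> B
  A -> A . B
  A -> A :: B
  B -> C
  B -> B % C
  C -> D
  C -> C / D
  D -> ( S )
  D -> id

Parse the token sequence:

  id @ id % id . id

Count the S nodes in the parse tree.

[S [S [A [B [C [D id]]]]] @ [A [A [B [B [C [D id]]] % [C [D id]]]] . [B [C [D id]]]]]

2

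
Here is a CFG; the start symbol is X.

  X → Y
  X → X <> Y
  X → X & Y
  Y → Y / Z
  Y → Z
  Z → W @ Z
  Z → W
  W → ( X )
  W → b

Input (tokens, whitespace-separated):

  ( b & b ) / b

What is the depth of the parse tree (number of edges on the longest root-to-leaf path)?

10

[X [Y [Y [Z [W ( [X [X [Y [Z [W b]]]] & [Y [Z [W b]]]] )]]] / [Z [W b]]]]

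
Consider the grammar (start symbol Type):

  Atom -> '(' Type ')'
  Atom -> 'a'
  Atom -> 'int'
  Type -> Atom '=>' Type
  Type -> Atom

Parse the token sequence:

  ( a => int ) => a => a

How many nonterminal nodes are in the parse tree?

[Type [Atom ( [Type [Atom a] => [Type [Atom int]]] )] => [Type [Atom a] => [Type [Atom a]]]]

10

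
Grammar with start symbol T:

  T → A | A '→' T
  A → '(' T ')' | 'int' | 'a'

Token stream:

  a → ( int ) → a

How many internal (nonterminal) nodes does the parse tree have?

8

[T [A a] → [T [A ( [T [A int]] )] → [T [A a]]]]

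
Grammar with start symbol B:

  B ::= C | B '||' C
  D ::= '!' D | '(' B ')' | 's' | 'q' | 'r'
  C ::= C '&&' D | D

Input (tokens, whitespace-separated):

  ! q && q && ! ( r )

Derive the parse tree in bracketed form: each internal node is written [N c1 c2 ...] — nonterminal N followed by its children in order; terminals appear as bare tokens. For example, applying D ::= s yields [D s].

B
C
C && D
C && D && D
D && D && D
! D && D && D
! q && D && D
! q && q && D
! q && q && ! D
! q && q && ! ( B )
! q && q && ! ( C )
! q && q && ! ( D )
! q && q && ! ( r )

[B [C [C [C [D ! [D q]]] && [D q]] && [D ! [D ( [B [C [D r]]] )]]]]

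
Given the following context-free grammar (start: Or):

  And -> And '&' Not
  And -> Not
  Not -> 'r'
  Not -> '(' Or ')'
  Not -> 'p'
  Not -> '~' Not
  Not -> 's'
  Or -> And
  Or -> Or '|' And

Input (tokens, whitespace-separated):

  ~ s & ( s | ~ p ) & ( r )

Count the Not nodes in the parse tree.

[Or [And [And [And [Not ~ [Not s]]] & [Not ( [Or [Or [And [Not s]]] | [And [Not ~ [Not p]]]] )]] & [Not ( [Or [And [Not r]]] )]]]

8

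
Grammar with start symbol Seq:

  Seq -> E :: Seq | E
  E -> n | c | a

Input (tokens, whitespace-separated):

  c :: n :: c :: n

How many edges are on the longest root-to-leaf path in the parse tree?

5

[Seq [E c] :: [Seq [E n] :: [Seq [E c] :: [Seq [E n]]]]]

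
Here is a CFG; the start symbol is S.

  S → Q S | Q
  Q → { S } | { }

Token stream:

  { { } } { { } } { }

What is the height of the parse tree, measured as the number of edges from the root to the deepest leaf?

5

[S [Q { [S [Q { }]] }] [S [Q { [S [Q { }]] }] [S [Q { }]]]]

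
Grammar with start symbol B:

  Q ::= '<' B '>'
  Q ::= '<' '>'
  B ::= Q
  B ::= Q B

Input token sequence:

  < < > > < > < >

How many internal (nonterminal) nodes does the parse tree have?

[B [Q < [B [Q < >]] >] [B [Q < >] [B [Q < >]]]]

8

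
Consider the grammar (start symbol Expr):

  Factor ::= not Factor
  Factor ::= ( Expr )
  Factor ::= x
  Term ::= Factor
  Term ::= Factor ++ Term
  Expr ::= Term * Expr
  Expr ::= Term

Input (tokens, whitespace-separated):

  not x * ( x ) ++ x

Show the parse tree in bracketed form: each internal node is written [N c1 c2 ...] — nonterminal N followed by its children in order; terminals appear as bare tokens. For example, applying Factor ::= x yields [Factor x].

Expr
Term * Expr
Factor * Expr
not Factor * Expr
not x * Expr
not x * Term
not x * Factor ++ Term
not x * ( Expr ) ++ Term
not x * ( Term ) ++ Term
not x * ( Factor ) ++ Term
not x * ( x ) ++ Term
not x * ( x ) ++ Factor
not x * ( x ) ++ x

[Expr [Term [Factor not [Factor x]]] * [Expr [Term [Factor ( [Expr [Term [Factor x]]] )] ++ [Term [Factor x]]]]]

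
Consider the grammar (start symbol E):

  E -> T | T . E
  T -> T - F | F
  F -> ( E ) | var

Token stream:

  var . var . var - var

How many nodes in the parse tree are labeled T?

4

[E [T [F var]] . [E [T [F var]] . [E [T [T [F var]] - [F var]]]]]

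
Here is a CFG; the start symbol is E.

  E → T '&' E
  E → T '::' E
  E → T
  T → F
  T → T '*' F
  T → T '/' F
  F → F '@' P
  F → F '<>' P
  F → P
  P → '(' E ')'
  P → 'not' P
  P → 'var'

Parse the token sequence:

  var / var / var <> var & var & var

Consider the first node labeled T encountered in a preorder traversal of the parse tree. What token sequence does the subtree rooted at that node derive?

[E [T [T [T [F [P var]]] / [F [P var]]] / [F [F [P var]] <> [P var]]] & [E [T [F [P var]]] & [E [T [F [P var]]]]]]

var / var / var <> var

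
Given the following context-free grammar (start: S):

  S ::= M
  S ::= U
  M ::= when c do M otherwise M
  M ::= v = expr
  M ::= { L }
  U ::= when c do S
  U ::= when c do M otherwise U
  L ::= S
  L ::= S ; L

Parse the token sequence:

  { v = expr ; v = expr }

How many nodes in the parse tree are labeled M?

[S [M { [L [S [M v = expr]] ; [L [S [M v = expr]]]] }]]

3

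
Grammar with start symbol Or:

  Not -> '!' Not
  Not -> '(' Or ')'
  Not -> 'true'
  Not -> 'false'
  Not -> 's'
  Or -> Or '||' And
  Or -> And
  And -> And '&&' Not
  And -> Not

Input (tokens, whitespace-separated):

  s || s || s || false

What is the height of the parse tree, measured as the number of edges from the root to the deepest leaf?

6

[Or [Or [Or [Or [And [Not s]]] || [And [Not s]]] || [And [Not s]]] || [And [Not false]]]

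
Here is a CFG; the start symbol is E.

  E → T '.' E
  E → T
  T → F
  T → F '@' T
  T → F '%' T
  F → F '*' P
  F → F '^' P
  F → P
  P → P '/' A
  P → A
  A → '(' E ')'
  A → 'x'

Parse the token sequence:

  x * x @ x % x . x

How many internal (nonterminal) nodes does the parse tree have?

21

[E [T [F [F [P [A x]]] * [P [A x]]] @ [T [F [P [A x]]] % [T [F [P [A x]]]]]] . [E [T [F [P [A x]]]]]]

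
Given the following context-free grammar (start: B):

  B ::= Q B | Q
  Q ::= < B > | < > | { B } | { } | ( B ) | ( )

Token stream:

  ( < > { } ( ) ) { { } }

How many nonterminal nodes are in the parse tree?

12

[B [Q ( [B [Q < >] [B [Q { }] [B [Q ( )]]]] )] [B [Q { [B [Q { }]] }]]]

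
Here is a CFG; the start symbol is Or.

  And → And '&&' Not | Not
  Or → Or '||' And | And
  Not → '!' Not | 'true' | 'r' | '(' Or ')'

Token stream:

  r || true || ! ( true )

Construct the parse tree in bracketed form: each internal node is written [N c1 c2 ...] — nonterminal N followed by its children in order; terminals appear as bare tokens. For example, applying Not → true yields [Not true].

[Or [Or [Or [And [Not r]]] || [And [Not true]]] || [And [Not ! [Not ( [Or [And [Not true]]] )]]]]

Or
Or || And
Or || And || And
And || And || And
Not || And || And
r || And || And
r || Not || And
r || true || And
r || true || Not
r || true || ! Not
r || true || ! ( Or )
r || true || ! ( And )
r || true || ! ( Not )
r || true || ! ( true )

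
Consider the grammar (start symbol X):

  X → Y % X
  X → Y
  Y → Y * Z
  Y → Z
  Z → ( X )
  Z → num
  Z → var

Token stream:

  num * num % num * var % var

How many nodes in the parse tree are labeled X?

3

[X [Y [Y [Z num]] * [Z num]] % [X [Y [Y [Z num]] * [Z var]] % [X [Y [Z var]]]]]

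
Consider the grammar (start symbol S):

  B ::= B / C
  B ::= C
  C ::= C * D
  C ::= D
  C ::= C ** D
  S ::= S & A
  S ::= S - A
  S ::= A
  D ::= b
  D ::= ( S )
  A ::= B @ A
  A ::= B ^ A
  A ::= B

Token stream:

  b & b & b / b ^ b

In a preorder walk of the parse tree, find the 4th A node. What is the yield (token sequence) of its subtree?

b

[S [S [S [A [B [C [D b]]]]] & [A [B [C [D b]]]]] & [A [B [B [C [D b]]] / [C [D b]]] ^ [A [B [C [D b]]]]]]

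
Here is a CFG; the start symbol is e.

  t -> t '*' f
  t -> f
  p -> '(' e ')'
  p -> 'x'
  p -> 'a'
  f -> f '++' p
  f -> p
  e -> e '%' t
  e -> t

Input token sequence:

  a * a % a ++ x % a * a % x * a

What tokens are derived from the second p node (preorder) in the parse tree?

[e [e [e [e [t [t [f [p a]]] * [f [p a]]]] % [t [f [f [p a]] ++ [p x]]]] % [t [t [f [p a]]] * [f [p a]]]] % [t [t [f [p x]]] * [f [p a]]]]

a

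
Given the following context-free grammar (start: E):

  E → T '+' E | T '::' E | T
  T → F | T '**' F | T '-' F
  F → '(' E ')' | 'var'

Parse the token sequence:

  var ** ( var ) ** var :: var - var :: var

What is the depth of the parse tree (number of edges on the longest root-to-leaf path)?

7

[E [T [T [T [F var]] ** [F ( [E [T [F var]]] )]] ** [F var]] :: [E [T [T [F var]] - [F var]] :: [E [T [F var]]]]]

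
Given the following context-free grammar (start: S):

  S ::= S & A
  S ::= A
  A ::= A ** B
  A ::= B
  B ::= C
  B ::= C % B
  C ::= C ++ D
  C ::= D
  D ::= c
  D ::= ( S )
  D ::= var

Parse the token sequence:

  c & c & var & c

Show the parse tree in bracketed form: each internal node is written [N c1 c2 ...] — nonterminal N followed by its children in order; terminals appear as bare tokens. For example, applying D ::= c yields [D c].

S
S & A
S & A & A
S & A & A & A
A & A & A & A
B & A & A & A
C & A & A & A
D & A & A & A
c & A & A & A
c & B & A & A
c & C & A & A
c & D & A & A
c & c & A & A
c & c & B & A
c & c & C & A
c & c & D & A
c & c & var & A
c & c & var & B
c & c & var & C
c & c & var & D
c & c & var & c

[S [S [S [S [A [B [C [D c]]]]] & [A [B [C [D c]]]]] & [A [B [C [D var]]]]] & [A [B [C [D c]]]]]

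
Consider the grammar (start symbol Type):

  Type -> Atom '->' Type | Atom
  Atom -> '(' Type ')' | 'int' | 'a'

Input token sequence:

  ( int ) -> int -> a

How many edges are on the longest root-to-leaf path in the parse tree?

[Type [Atom ( [Type [Atom int]] )] -> [Type [Atom int] -> [Type [Atom a]]]]

4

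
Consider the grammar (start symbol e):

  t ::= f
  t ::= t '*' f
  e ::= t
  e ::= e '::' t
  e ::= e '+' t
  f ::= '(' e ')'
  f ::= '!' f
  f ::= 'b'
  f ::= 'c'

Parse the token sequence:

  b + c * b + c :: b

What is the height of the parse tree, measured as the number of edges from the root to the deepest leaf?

[e [e [e [e [t [f b]]] + [t [t [f c]] * [f b]]] + [t [f c]]] :: [t [f b]]]

6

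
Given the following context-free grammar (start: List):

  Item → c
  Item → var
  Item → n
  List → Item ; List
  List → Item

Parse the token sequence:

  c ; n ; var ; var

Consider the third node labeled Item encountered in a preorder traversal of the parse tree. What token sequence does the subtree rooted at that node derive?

[List [Item c] ; [List [Item n] ; [List [Item var] ; [List [Item var]]]]]

var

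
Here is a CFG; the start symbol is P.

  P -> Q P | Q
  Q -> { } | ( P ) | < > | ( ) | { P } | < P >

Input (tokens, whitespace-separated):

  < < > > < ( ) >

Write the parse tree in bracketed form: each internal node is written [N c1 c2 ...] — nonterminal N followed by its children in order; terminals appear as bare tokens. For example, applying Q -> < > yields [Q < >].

[P [Q < [P [Q < >]] >] [P [Q < [P [Q ( )]] >]]]

P
Q P
< P > P
< Q > P
< < > > P
< < > > Q
< < > > < P >
< < > > < Q >
< < > > < ( ) >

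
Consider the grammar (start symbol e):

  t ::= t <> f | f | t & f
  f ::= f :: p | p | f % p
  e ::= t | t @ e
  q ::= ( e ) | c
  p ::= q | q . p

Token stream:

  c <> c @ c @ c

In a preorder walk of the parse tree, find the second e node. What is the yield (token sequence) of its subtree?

[e [t [t [f [p [q c]]]] <> [f [p [q c]]]] @ [e [t [f [p [q c]]]] @ [e [t [f [p [q c]]]]]]]

c @ c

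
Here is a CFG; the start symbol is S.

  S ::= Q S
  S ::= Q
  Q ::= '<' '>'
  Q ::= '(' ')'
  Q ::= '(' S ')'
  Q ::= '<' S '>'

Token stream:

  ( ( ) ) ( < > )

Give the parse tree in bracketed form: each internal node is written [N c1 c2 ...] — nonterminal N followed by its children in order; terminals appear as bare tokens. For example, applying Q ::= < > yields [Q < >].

[S [Q ( [S [Q ( )]] )] [S [Q ( [S [Q < >]] )]]]

S
Q S
( S ) S
( Q ) S
( ( ) ) S
( ( ) ) Q
( ( ) ) ( S )
( ( ) ) ( Q )
( ( ) ) ( < > )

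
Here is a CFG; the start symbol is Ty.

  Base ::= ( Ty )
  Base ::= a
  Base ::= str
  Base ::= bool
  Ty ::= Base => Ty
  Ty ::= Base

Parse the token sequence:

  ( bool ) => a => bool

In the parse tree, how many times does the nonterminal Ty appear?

[Ty [Base ( [Ty [Base bool]] )] => [Ty [Base a] => [Ty [Base bool]]]]

4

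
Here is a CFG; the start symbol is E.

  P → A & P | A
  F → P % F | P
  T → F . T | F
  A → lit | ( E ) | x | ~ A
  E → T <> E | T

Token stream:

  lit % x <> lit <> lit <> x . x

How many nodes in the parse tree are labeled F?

[E [T [F [P [A lit]] % [F [P [A x]]]]] <> [E [T [F [P [A lit]]]] <> [E [T [F [P [A lit]]]] <> [E [T [F [P [A x]]] . [T [F [P [A x]]]]]]]]]

6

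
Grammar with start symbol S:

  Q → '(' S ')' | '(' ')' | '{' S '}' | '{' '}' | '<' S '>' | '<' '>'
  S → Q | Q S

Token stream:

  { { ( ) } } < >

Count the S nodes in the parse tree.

4

[S [Q { [S [Q { [S [Q ( )]] }]] }] [S [Q < >]]]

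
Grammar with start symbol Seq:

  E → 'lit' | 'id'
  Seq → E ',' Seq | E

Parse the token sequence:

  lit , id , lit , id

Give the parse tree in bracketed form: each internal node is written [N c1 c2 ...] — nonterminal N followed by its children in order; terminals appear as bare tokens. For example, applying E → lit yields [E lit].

[Seq [E lit] , [Seq [E id] , [Seq [E lit] , [Seq [E id]]]]]

Seq
E , Seq
lit , Seq
lit , E , Seq
lit , id , Seq
lit , id , E , Seq
lit , id , lit , Seq
lit , id , lit , E
lit , id , lit , id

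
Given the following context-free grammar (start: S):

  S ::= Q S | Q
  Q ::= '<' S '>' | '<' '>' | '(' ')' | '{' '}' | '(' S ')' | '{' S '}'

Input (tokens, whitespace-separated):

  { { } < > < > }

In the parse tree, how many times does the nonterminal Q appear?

[S [Q { [S [Q { }] [S [Q < >] [S [Q < >]]]] }]]

4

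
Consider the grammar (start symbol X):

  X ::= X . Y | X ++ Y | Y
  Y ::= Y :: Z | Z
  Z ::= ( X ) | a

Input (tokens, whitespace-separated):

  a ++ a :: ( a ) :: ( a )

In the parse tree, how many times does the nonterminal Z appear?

[X [X [Y [Z a]]] ++ [Y [Y [Y [Z a]] :: [Z ( [X [Y [Z a]]] )]] :: [Z ( [X [Y [Z a]]] )]]]

6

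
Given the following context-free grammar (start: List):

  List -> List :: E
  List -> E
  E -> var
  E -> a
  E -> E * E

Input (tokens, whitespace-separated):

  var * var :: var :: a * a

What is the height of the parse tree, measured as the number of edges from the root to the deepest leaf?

5

[List [List [List [E [E var] * [E var]]] :: [E var]] :: [E [E a] * [E a]]]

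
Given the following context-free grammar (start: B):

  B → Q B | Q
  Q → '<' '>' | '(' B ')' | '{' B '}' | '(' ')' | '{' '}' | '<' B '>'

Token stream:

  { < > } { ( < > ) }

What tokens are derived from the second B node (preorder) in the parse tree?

< >

[B [Q { [B [Q < >]] }] [B [Q { [B [Q ( [B [Q < >]] )]] }]]]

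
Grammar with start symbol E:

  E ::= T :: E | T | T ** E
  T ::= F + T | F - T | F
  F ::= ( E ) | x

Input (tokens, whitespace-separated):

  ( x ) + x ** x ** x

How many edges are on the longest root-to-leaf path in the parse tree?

6

[E [T [F ( [E [T [F x]]] )] + [T [F x]]] ** [E [T [F x]] ** [E [T [F x]]]]]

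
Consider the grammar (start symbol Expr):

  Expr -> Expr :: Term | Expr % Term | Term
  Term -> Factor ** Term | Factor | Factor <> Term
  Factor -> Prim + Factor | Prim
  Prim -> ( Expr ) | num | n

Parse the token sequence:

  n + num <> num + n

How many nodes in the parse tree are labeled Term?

[Expr [Term [Factor [Prim n] + [Factor [Prim num]]] <> [Term [Factor [Prim num] + [Factor [Prim n]]]]]]

2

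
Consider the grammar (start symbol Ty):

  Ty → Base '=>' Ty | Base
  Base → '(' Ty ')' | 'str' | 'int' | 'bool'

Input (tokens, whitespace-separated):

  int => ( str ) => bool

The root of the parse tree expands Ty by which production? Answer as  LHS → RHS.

[Ty [Base int] => [Ty [Base ( [Ty [Base str]] )] => [Ty [Base bool]]]]

Ty → Base '=>' Ty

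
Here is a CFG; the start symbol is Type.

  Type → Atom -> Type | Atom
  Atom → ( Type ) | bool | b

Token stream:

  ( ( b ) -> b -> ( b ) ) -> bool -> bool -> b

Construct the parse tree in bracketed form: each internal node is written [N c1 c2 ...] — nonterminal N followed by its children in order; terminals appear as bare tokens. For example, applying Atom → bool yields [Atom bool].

[Type [Atom ( [Type [Atom ( [Type [Atom b]] )] -> [Type [Atom b] -> [Type [Atom ( [Type [Atom b]] )]]]] )] -> [Type [Atom bool] -> [Type [Atom bool] -> [Type [Atom b]]]]]

Type
Atom -> Type
( Type ) -> Type
( Atom -> Type ) -> Type
( ( Type ) -> Type ) -> Type
( ( Atom ) -> Type ) -> Type
( ( b ) -> Type ) -> Type
( ( b ) -> Atom -> Type ) -> Type
( ( b ) -> b -> Type ) -> Type
( ( b ) -> b -> Atom ) -> Type
( ( b ) -> b -> ( Type ) ) -> Type
( ( b ) -> b -> ( Atom ) ) -> Type
( ( b ) -> b -> ( b ) ) -> Type
( ( b ) -> b -> ( b ) ) -> Atom -> Type
( ( b ) -> b -> ( b ) ) -> bool -> Type
( ( b ) -> b -> ( b ) ) -> bool -> Atom -> Type
( ( b ) -> b -> ( b ) ) -> bool -> bool -> Type
( ( b ) -> b -> ( b ) ) -> bool -> bool -> Atom
( ( b ) -> b -> ( b ) ) -> bool -> bool -> b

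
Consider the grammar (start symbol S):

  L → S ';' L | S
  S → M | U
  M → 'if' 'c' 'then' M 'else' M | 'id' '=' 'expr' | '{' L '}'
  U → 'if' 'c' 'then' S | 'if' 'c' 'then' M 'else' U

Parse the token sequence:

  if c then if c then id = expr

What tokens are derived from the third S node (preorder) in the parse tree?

[S [U if c then [S [U if c then [S [M id = expr]]]]]]

id = expr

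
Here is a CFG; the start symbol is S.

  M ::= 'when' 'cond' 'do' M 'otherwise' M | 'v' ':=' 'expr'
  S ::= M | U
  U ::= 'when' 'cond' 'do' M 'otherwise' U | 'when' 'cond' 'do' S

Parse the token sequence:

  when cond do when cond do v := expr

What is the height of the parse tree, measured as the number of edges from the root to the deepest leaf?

[S [U when cond do [S [U when cond do [S [M v := expr]]]]]]

6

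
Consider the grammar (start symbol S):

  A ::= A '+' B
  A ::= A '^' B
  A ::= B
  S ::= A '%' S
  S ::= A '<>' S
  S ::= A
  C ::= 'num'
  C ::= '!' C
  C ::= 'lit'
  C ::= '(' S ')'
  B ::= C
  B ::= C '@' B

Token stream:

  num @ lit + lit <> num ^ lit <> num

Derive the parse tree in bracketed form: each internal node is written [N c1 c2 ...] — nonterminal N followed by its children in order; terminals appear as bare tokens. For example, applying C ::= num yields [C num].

[S [A [A [B [C num] @ [B [C lit]]]] + [B [C lit]]] <> [S [A [A [B [C num]]] ^ [B [C lit]]] <> [S [A [B [C num]]]]]]

S
A <> S
A + B <> S
B + B <> S
C @ B + B <> S
num @ B + B <> S
num @ C + B <> S
num @ lit + B <> S
num @ lit + C <> S
num @ lit + lit <> S
num @ lit + lit <> A <> S
num @ lit + lit <> A ^ B <> S
num @ lit + lit <> B ^ B <> S
num @ lit + lit <> C ^ B <> S
num @ lit + lit <> num ^ B <> S
num @ lit + lit <> num ^ C <> S
num @ lit + lit <> num ^ lit <> S
num @ lit + lit <> num ^ lit <> A
num @ lit + lit <> num ^ lit <> B
num @ lit + lit <> num ^ lit <> C
num @ lit + lit <> num ^ lit <> num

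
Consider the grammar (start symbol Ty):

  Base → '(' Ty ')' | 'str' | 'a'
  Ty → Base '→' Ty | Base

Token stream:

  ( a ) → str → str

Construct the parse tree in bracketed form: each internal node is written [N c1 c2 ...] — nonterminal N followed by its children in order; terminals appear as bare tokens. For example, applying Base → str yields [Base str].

Ty
Base → Ty
( Ty ) → Ty
( Base ) → Ty
( a ) → Ty
( a ) → Base → Ty
( a ) → str → Ty
( a ) → str → Base
( a ) → str → str

[Ty [Base ( [Ty [Base a]] )] → [Ty [Base str] → [Ty [Base str]]]]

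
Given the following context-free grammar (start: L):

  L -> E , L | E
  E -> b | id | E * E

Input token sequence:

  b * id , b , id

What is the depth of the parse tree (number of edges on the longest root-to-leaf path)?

4

[L [E [E b] * [E id]] , [L [E b] , [L [E id]]]]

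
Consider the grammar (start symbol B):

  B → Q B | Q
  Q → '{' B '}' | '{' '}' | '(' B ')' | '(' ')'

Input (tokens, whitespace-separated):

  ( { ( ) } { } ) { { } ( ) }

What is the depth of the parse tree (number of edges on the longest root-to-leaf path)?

6

[B [Q ( [B [Q { [B [Q ( )]] }] [B [Q { }]]] )] [B [Q { [B [Q { }] [B [Q ( )]]] }]]]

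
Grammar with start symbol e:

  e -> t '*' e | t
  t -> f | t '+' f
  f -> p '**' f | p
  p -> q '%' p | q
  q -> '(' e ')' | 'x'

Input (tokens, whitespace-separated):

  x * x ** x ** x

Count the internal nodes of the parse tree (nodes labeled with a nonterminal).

[e [t [f [p [q x]]]] * [e [t [f [p [q x]] ** [f [p [q x]] ** [f [p [q x]]]]]]]]

16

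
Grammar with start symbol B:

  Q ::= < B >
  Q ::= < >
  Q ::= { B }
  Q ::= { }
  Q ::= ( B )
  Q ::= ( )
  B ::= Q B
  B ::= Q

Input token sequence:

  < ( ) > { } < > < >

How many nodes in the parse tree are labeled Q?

5

[B [Q < [B [Q ( )]] >] [B [Q { }] [B [Q < >] [B [Q < >]]]]]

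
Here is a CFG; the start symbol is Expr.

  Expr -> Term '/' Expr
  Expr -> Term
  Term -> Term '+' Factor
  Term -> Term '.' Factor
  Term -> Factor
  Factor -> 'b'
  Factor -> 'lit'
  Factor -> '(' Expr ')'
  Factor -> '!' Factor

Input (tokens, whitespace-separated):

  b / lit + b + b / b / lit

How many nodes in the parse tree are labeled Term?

[Expr [Term [Factor b]] / [Expr [Term [Term [Term [Factor lit]] + [Factor b]] + [Factor b]] / [Expr [Term [Factor b]] / [Expr [Term [Factor lit]]]]]]

6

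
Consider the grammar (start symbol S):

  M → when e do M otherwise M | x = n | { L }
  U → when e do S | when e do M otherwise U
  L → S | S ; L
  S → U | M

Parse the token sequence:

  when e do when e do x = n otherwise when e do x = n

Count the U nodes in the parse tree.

[S [U when e do [S [U when e do [M x = n] otherwise [U when e do [S [M x = n]]]]]]]

3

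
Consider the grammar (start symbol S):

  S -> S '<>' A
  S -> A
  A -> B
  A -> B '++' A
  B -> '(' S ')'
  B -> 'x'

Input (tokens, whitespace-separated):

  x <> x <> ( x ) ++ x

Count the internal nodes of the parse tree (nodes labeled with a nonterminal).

14

[S [S [S [A [B x]]] <> [A [B x]]] <> [A [B ( [S [A [B x]]] )] ++ [A [B x]]]]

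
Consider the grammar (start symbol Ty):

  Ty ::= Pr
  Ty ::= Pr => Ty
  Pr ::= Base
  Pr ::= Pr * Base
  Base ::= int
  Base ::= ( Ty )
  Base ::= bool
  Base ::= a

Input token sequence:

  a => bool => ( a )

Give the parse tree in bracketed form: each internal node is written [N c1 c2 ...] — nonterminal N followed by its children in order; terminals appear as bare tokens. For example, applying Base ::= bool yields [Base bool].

Ty
Pr => Ty
Base => Ty
a => Ty
a => Pr => Ty
a => Base => Ty
a => bool => Ty
a => bool => Pr
a => bool => Base
a => bool => ( Ty )
a => bool => ( Pr )
a => bool => ( Base )
a => bool => ( a )

[Ty [Pr [Base a]] => [Ty [Pr [Base bool]] => [Ty [Pr [Base ( [Ty [Pr [Base a]]] )]]]]]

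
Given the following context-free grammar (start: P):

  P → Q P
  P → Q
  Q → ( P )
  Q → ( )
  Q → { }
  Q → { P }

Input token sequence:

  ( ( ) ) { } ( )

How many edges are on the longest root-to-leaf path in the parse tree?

4

[P [Q ( [P [Q ( )]] )] [P [Q { }] [P [Q ( )]]]]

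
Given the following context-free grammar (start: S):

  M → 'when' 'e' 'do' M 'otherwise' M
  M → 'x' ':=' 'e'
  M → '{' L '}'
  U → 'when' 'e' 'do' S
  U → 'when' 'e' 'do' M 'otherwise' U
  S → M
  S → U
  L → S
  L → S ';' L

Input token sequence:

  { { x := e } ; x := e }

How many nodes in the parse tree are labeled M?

4

[S [M { [L [S [M { [L [S [M x := e]]] }]] ; [L [S [M x := e]]]] }]]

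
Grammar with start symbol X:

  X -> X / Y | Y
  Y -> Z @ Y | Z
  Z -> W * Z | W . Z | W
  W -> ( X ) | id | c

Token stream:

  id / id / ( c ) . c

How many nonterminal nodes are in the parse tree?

18

[X [X [X [Y [Z [W id]]]] / [Y [Z [W id]]]] / [Y [Z [W ( [X [Y [Z [W c]]]] )] . [Z [W c]]]]]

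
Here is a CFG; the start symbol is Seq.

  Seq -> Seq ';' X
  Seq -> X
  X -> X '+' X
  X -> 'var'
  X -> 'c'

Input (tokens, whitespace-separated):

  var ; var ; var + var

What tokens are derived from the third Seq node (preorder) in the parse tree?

[Seq [Seq [Seq [X var]] ; [X var]] ; [X [X var] + [X var]]]

var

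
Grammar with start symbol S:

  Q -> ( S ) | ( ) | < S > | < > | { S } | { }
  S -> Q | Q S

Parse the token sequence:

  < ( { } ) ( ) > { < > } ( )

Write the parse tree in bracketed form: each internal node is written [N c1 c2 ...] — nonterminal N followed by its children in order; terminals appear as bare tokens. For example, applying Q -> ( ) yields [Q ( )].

[S [Q < [S [Q ( [S [Q { }]] )] [S [Q ( )]]] >] [S [Q { [S [Q < >]] }] [S [Q ( )]]]]

S
Q S
< S > S
< Q S > S
< ( S ) S > S
< ( Q ) S > S
< ( { } ) S > S
< ( { } ) Q > S
< ( { } ) ( ) > S
< ( { } ) ( ) > Q S
< ( { } ) ( ) > { S } S
< ( { } ) ( ) > { Q } S
< ( { } ) ( ) > { < > } S
< ( { } ) ( ) > { < > } Q
< ( { } ) ( ) > { < > } ( )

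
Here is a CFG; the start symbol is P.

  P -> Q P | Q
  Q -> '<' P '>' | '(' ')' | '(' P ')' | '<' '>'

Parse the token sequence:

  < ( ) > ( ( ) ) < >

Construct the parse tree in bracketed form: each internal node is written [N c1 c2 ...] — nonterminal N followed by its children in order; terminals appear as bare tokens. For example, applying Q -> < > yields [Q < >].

[P [Q < [P [Q ( )]] >] [P [Q ( [P [Q ( )]] )] [P [Q < >]]]]

P
Q P
< P > P
< Q > P
< ( ) > P
< ( ) > Q P
< ( ) > ( P ) P
< ( ) > ( Q ) P
< ( ) > ( ( ) ) P
< ( ) > ( ( ) ) Q
< ( ) > ( ( ) ) < >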